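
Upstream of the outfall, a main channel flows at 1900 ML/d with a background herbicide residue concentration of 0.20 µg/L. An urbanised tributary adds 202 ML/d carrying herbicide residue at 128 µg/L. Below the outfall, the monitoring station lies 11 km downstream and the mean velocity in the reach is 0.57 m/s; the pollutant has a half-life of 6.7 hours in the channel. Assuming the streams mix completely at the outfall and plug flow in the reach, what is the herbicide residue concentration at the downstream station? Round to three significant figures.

7.17 µg/L

After mixing, C = (1900·0.2000 + 202.0·128.0) / 2102 = 26240/2102 = 12.48 µg/L.
Travel time t = 11·1000 / 0.57 = 19300 s = 5.361 h.
Half-life 6.7 h → k = ln 2 / 6.7 = 0.1035 h⁻¹ = 2.483 d⁻¹.
Applying C = C₀e^(−kt): 12.48 × 0.5743 = 7.168 µg/L.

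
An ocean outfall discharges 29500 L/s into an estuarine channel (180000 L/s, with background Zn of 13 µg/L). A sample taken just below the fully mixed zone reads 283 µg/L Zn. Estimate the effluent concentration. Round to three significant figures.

Mass balance: 180000·13.00 + 29500·Cₑ = 209500·283.0
→ Cₑ = (209500·283.0 − 180000·13.00) / 29500 = 1930 µg/L.

1930 µg/L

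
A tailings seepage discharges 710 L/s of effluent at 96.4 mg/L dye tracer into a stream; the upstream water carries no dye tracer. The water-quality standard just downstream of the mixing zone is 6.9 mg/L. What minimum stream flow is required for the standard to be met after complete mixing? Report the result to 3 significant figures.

9210 L/s

Set C_mix = 6.9: (Q·0 + 710.0·96.40) / (Q + 710.0) = 6.9
→ Q = 710.0·(96.40 − 6.9)/(6.9 − 0) = 9209 L/s.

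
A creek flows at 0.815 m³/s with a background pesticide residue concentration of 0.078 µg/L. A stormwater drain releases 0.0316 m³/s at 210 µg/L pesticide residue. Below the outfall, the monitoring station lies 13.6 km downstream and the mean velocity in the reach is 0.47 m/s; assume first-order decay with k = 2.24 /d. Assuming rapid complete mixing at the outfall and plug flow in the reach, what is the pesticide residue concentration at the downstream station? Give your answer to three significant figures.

3.74 µg/L

Flow-weighted average: C = (0.8150·0.07800 + 0.03160·210.0) / 0.8466 = 6.700/0.8466 = 7.914 µg/L.
Travel time t = 13.6·1000 / 0.47 = 28940 s = 8.038 h.
First-order decay: C = 7.914·exp(−k·t) = 7.914·0.4723 = 3.737 µg/L.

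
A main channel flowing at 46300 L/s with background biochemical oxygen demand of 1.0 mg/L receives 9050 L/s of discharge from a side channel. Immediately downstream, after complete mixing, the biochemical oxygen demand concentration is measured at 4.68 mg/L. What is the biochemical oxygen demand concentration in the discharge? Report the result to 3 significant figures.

Mass balance: 46300·1.000 + 9050·Cₑ = 55350·4.680
→ Cₑ = (55350·4.680 − 46300·1.000) / 9050 = 23.51 mg/L.

23.5 mg/L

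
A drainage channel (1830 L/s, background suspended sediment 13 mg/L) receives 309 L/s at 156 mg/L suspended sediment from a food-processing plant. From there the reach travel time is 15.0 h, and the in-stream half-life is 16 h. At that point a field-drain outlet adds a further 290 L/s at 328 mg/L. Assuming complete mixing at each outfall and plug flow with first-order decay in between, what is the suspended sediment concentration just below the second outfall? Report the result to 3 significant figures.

Mass balance: C = (1830·13.00 + 309.0·156.0) / 2139 = 71990/2139 = 33.66 mg/L; combined flow 2139 L/s.
Half-life 16 h → k = ln 2 / 16 = 0.04332 h⁻¹ = 1.040 d⁻¹.
Decay over the reach: 33.66·exp(−kt) = 33.66·0.5221 = 17.57 mg/L.
Second outfall: C = (2139·17.57 + 290.0·328.0)/2429 = 54.64 mg/L.

54.6 mg/L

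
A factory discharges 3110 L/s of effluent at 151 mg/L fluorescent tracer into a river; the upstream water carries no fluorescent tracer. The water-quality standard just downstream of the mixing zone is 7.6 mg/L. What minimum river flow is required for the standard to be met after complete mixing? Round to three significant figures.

Set C_mix = 7.6: (Q·0 + 3110·151.0) / (Q + 3110) = 7.6
→ Q = 3110·(151.0 − 7.6)/(7.6 − 0) = 58680 L/s.

58700 L/s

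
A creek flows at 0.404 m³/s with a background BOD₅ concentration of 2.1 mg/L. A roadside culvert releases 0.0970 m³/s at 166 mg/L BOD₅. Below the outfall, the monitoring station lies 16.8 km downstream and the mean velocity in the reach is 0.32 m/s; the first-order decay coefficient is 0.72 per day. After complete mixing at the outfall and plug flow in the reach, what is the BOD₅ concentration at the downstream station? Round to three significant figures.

21.8 mg/L

Conservation of mass: C = (0.4040·2.100 + 0.09700·166.0) / 0.5010 = 16.95/0.5010 = 33.83 mg/L.
Travel time t = 16.8·1000 / 0.32 = 52500 s = 14.58 h.
Applying C = C₀e^(−kt): 33.83 × 0.6456 = 21.84 mg/L.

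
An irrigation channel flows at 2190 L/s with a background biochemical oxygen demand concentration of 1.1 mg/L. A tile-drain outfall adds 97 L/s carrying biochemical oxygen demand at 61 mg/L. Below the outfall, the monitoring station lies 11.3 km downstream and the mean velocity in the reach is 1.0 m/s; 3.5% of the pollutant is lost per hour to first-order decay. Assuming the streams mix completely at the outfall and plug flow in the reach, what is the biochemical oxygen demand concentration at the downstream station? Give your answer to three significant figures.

3.26 mg/L

Conservation of mass: C = (2190·1.100 + 97.00·61.00) / 2287 = 8326/2287 = 3.641 mg/L.
Travel time t = 11.3·1000 / 1.0 = 11300 s = 3.139 h.
3.5%/h lost → k = −ln(1 − 0.035) = 0.03563 h⁻¹.
Decay over the reach: 3.641·exp(−kt) = 3.641·0.8942 = 3.255 mg/L.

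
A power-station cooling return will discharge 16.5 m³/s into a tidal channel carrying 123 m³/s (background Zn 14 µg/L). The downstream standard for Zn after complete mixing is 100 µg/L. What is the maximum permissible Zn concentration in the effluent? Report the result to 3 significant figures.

At the limit, (Qr·Cr + Qe·Cₑ)/(Qr + Qe) = 100:
Cₑ = (139.5·100 − 123.0·14.00) / 16.50 = 741.1 µg/L.

741 µg/L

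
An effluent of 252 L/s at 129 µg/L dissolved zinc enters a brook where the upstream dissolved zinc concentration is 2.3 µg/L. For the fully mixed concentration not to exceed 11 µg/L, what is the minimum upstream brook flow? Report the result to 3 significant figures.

3420 L/s

Set C_mix = 11: (Q·2.300 + 252.0·129.0) / (Q + 252.0) = 11
→ Q = 252.0·(129.0 − 11)/(11 − 2.300) = 3418 L/s.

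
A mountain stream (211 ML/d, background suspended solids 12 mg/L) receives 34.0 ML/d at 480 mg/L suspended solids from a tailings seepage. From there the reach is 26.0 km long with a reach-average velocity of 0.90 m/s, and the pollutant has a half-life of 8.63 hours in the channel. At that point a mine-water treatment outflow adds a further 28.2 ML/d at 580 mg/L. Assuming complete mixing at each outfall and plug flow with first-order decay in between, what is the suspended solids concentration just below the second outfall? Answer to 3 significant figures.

96.1 mg/L

Mixed concentration C = ΣQC/ΣQ = (211.0·12.00 + 34.00·480.0) / 245.0 = 18850/245.0 = 76.95 mg/L; combined flow 245.0 ML/d.
Travel time t = 26.0·1000 / 0.90 = 28890 s = 8.025 h.
Half-life 8.63 h → k = ln 2 / 8.63 = 0.08032 h⁻¹ = 1.928 d⁻¹.
Decay over the reach: 76.95·exp(−kt) = 76.95·0.5249 = 40.39 mg/L.
Second outfall: C = (245.0·40.39 + 28.20·580.0)/273.2 = 96.09 mg/L.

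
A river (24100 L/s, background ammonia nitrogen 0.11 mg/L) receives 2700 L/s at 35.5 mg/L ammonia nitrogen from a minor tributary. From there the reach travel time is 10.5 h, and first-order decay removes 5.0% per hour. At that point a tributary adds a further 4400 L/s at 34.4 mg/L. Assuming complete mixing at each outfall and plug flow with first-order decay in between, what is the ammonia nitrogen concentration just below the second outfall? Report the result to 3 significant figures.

6.69 mg/L

After mixing, C = (24100·0.1100 + 2700·35.50) / 26800 = 98500/26800 = 3.675 mg/L; combined flow 26800 L/s.
5.0%/h lost → k = −ln(1 − 0.05) = 0.05129 h⁻¹.
Decay over the reach: 3.675·exp(−kt) = 3.675·0.5836 = 2.145 mg/L.
Second outfall: C = (26800·2.145 + 4400·34.40)/31200 = 6.694 mg/L.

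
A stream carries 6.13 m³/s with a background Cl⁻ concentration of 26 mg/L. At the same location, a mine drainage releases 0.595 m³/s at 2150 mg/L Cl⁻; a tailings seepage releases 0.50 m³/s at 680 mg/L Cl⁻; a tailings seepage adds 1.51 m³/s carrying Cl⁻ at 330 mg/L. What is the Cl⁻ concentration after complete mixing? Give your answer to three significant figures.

261 mg/L

Mass balance: C = (6.130·26.00 + 0.5950·2150 + 0.5000·680.0 + 1.510·330.0) / 8.735 = 2277/8.735 = 260.7 mg/L.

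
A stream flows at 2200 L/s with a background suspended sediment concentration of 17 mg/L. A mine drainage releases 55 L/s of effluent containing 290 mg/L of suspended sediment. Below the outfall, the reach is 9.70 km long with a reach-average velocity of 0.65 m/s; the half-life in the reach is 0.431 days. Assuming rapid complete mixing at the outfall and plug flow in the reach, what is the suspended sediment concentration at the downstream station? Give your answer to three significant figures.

Mixed concentration C = ΣQC/ΣQ = (2200·17.00 + 55.00·290.0) / 2255 = 53350/2255 = 23.66 mg/L.
Travel time t = 9.70·1000 / 0.65 = 14920 s = 4.145 h.
Half-life 0.431 d → k = ln 2 / 0.431 = 1.608 d⁻¹.
Applying C = C₀e^(−kt): 23.66 × 0.7575 = 17.92 mg/L.

17.9 mg/L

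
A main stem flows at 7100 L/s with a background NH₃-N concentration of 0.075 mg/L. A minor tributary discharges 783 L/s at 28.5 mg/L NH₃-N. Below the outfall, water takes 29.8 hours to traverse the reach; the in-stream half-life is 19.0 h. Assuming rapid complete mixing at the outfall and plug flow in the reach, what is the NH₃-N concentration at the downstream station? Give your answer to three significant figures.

Conservation of mass: C = (7100·0.07500 + 783.0·28.50) / 7883 = 22850/7883 = 2.898 mg/L.
Half-life 19.0 h → k = ln 2 / 19.0 = 0.03648 h⁻¹ = 0.8756 d⁻¹.
Applying C = C₀e^(−kt): 2.898 × 0.3372 = 0.9773 mg/L.

0.977 mg/L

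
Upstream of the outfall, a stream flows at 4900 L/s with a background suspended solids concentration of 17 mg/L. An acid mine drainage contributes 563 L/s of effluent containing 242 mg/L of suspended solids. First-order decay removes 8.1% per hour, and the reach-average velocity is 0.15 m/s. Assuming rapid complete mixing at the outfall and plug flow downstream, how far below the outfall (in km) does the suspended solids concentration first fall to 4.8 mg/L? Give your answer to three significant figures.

Conservation of mass: C = (4900·17.00 + 563.0·242.0) / 5463 = 219500/5463 = 40.19 mg/L.
8.1%/h lost → k = −ln(1 − 0.081) = 0.08447 h⁻¹.
Set 40.19·exp(−k·t) = 4.8 → t = ln(40.19/4.8)/k = 90560 s = 25.16 h.
Distance = v·t = 0.15·90560 = 13580 m = 13.58 km.

13.6 km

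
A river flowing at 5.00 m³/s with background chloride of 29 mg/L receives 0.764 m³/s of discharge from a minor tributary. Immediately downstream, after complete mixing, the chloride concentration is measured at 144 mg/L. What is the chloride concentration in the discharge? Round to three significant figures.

897 mg/L

Mass balance: 5.000·29.00 + 0.7640·Cₑ = 5.764·144.0
→ Cₑ = (5.764·144.0 − 5.000·29.00) / 0.7640 = 896.6 mg/L.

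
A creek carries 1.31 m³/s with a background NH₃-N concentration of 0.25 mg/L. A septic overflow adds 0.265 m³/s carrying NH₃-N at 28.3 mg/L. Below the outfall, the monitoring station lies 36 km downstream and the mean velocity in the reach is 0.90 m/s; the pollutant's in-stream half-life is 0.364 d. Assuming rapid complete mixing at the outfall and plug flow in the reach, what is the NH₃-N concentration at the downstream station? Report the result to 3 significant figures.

2.06 mg/L

After mixing, C = (1.310·0.2500 + 0.2650·28.30) / 1.575 = 7.827/1.575 = 4.970 mg/L.
Travel time t = 36·1000 / 0.90 = 40000 s = 11.11 h.
Half-life 0.364 d → k = ln 2 / 0.364 = 1.904 d⁻¹.
Decay over the reach: 4.970·exp(−kt) = 4.970·0.4141 = 2.058 mg/L.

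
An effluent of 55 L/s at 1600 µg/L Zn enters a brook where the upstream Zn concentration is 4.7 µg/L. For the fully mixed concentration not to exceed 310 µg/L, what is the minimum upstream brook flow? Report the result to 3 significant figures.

232 L/s

Set C_mix = 310: (Q·4.700 + 55.00·1600) / (Q + 55.00) = 310
→ Q = 55.00·(1600 − 310)/(310 − 4.700) = 232.4 L/s.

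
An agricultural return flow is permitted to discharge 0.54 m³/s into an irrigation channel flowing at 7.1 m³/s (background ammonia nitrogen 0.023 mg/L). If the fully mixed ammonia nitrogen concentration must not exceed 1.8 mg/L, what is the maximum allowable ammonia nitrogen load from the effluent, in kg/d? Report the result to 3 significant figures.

1170 kg/d

Mass balance at the limit: 7.100·0.02300 + 0.5400·Cₑ = 7.640·1.8 → Cₑ = 25.16 mg/L.
Load = 0.5400 m³/s × 25.16 g/m³ × 86 400 s/d = 1174 kg/d.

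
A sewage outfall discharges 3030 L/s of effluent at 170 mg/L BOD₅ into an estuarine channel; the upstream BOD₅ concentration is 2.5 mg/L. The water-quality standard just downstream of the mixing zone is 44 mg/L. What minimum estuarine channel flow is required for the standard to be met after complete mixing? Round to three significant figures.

Set C_mix = 44: (Q·2.500 + 3030·170.0) / (Q + 3030) = 44
→ Q = 3030·(170.0 − 44)/(44 − 2.500) = 9200 L/s.

9200 L/s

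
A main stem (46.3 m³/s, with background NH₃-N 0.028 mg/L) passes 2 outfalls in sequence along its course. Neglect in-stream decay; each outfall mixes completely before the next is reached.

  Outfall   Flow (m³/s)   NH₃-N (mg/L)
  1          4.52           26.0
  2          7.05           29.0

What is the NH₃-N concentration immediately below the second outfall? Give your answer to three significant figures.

Below outfall 1: Q → 50.82 m³/s, C = (46.30·0.02800 + 4.520·26.00)/50.82 = 2.338 mg/L.
Below outfall 2: Q → 57.87 m³/s, C = (50.82·2.338 + 7.050·29.00)/57.87 = 5.586 mg/L.

5.59 mg/L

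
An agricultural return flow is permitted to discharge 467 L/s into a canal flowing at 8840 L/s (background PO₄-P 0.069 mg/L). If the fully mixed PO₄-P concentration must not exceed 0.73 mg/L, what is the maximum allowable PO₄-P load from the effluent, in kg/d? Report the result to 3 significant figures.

Mass balance at the limit: 8840·0.06900 + 467.0·Cₑ = 9307·0.73 → Cₑ = 13.24 mg/L.
467.0 L/s = 0.4670 m³/s. Load = 0.4670 m³/s × 13.24 g/m³ × 86 400 s/d = 534.3 kg/d.

534 kg/d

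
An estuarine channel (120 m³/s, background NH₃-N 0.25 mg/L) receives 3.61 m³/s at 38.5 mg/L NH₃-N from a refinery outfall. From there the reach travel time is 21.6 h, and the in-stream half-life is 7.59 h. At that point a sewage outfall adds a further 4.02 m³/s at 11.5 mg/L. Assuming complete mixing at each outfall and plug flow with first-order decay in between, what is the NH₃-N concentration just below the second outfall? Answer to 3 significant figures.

Flow-weighted average: C = (120.0·0.2500 + 3.610·38.50) / 123.6 = 169.0/123.6 = 1.367 mg/L; combined flow 123.6 m³/s.
Half-life 7.59 h → k = ln 2 / 7.59 = 0.09132 h⁻¹ = 2.192 d⁻¹.
After decay, C = 1.367 × e^(−kt) = 1.367 × 0.1391 = 0.1902 mg/L.
Second outfall: C = (123.6·0.1902 + 4.020·11.50)/127.6 = 0.5464 mg/L.

0.546 mg/L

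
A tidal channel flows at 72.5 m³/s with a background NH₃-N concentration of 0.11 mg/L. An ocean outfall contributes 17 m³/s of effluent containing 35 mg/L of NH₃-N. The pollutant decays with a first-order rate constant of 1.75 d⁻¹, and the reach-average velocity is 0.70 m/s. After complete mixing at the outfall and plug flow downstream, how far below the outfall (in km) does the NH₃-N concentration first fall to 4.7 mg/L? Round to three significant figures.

Conservation of mass: C = (72.50·0.1100 + 17.00·35.00) / 89.50 = 603.0/89.50 = 6.737 mg/L.
Set 6.737·exp(−k·t) = 4.7 → t = ln(6.737/4.7)/k = 17780 s = 4.938 h.
Distance = v·t = 0.70·17780 = 12440 m = 12.44 km.

12.4 km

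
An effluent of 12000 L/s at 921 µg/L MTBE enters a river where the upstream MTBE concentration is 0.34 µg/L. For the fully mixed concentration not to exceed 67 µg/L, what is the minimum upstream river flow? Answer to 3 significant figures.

Set C_mix = 67: (Q·0.3400 + 12000·921.0) / (Q + 12000) = 67
→ Q = 12000·(921.0 − 67)/(67 − 0.3400) = 153700 L/s.

154000 L/s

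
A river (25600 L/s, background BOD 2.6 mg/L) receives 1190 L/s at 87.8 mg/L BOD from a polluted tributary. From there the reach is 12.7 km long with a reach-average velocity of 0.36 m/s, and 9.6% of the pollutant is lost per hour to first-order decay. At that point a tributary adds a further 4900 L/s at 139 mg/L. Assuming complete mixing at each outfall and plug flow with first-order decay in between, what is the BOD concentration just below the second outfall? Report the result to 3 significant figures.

Mass balance: C = (25600·2.600 + 1190·87.80) / 26790 = 171000/26790 = 6.385 mg/L; combined flow 26790 L/s.
Travel time t = 12.7·1000 / 0.36 = 35280 s = 9.799 h.
9.6%/h lost → k = −ln(1 − 0.096) = 0.1009 h⁻¹.
Applying C = C₀e^(−kt): 6.385 × 0.3719 = 2.375 mg/L.
Second outfall: C = (26790·2.375 + 4900·139.0)/31690 = 23.50 mg/L.

23.5 mg/L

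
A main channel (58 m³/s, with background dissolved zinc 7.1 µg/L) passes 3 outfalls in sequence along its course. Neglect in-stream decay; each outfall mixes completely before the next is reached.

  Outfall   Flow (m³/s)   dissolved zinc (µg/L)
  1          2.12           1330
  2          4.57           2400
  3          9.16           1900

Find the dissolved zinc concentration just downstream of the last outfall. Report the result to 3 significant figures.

428 µg/L

After outfall 1: Q = 58.00 + 2.120 = 60.12 m³/s; C = (58.00·7.100 + 2.120·1330)/60.12 = 53.75 µg/L.
After outfall 2: Q = 60.12 + 4.570 = 64.69 m³/s; C = (60.12·53.75 + 4.570·2400)/64.69 = 219.5 µg/L.
After outfall 3: Q = 64.69 + 9.160 = 73.85 m³/s; C = (64.69·219.5 + 9.160·1900)/73.85 = 427.9 µg/L.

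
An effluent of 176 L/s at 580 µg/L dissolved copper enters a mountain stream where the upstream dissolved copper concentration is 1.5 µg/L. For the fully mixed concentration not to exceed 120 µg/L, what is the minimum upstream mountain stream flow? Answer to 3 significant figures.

Set C_mix = 120: (Q·1.500 + 176.0·580.0) / (Q + 176.0) = 120
→ Q = 176.0·(580.0 − 120)/(120 − 1.500) = 683.2 L/s.

683 L/s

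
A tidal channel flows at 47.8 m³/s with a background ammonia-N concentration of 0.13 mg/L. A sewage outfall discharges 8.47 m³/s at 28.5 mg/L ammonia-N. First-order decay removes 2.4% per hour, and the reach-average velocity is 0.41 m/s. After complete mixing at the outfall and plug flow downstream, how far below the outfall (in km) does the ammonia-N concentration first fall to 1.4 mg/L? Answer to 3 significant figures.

Mass balance: C = (47.80·0.1300 + 8.470·28.50) / 56.27 = 247.6/56.27 = 4.400 mg/L.
2.4%/h lost → k = −ln(1 − 0.024) = 0.02429 h⁻¹.
Set 4.400·exp(−k·t) = 1.4 → t = ln(4.400/1.4)/k = 169700 s = 47.14 h.
Distance = v·t = 0.41·169700 = 69580 m = 69.58 km.

69.6 km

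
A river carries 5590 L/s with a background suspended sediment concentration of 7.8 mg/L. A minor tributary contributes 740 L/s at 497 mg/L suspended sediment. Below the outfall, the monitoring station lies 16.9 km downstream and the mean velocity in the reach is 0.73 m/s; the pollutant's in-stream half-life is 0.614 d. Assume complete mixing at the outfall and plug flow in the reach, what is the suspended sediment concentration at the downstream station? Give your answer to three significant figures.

48.0 mg/L

After mixing, C = (5590·7.800 + 740.0·497.0) / 6330 = 411400/6330 = 64.99 mg/L.
Travel time t = 16.9·1000 / 0.73 = 23150 s = 6.431 h.
Half-life 0.614 d → k = ln 2 / 0.614 = 1.129 d⁻¹.
Decay over the reach: 64.99·exp(−kt) = 64.99·0.7390 = 48.03 mg/L.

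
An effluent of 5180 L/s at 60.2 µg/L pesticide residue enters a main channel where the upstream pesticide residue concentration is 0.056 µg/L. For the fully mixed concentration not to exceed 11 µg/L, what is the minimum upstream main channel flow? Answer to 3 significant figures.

23300 L/s

Set C_mix = 11: (Q·0.05600 + 5180·60.20) / (Q + 5180) = 11
→ Q = 5180·(60.20 − 11)/(11 − 0.05600) = 23290 L/s.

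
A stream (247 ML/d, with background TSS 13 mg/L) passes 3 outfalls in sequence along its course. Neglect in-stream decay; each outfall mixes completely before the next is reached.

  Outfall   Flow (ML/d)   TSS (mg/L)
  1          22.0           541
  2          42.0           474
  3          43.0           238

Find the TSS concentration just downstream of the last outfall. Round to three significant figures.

Outfall 1: combined Q = 269.0 ML/d; C = (247.0·13.00 + 22.00·541.0)/269.0 = 56.18 mg/L.
Outfall 2: combined Q = 311.0 ML/d; C = (269.0·56.18 + 42.00·474.0)/311.0 = 112.6 mg/L.
Outfall 3: combined Q = 354.0 ML/d; C = (311.0·112.6 + 43.00·238.0)/354.0 = 127.8 mg/L.

128 mg/L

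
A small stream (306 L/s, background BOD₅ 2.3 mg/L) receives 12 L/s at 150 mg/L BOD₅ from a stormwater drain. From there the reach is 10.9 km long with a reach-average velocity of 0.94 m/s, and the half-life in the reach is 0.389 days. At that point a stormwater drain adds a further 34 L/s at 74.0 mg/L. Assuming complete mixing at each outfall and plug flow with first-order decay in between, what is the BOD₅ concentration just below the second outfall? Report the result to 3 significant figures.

Conservation of mass: C = (306.0·2.300 + 12.00·150.0) / 318.0 = 2504/318.0 = 7.874 mg/L; combined flow 318.0 L/s.
Travel time t = 10.9·1000 / 0.94 = 11600 s = 3.221 h.
Half-life 0.389 d → k = ln 2 / 0.389 = 1.782 d⁻¹.
After decay, C = 7.874 × e^(−kt) = 7.874 × 0.7873 = 6.199 mg/L.
At the second outfall, C = (318.0·6.199 + 34.00·74.00) / (318.0 + 34.00) = 12.75 mg/L.

12.7 mg/L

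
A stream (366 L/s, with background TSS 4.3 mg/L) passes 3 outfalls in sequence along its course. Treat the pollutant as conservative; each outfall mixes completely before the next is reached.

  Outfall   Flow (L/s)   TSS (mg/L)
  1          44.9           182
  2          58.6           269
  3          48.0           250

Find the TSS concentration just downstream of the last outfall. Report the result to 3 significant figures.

72.5 mg/L

Outfall 1: combined Q = 410.9 L/s; C = (366.0·4.300 + 44.90·182.0)/410.9 = 23.72 mg/L.
Outfall 2: combined Q = 469.5 L/s; C = (410.9·23.72 + 58.60·269.0)/469.5 = 54.33 mg/L.
Outfall 3: combined Q = 517.5 L/s; C = (469.5·54.33 + 48.00·250.0)/517.5 = 72.48 mg/L.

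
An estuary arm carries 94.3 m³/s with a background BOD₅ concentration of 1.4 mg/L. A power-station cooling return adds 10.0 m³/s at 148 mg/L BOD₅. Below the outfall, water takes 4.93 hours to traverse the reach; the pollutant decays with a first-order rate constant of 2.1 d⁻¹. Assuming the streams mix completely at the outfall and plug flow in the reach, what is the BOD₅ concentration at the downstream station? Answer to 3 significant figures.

Mass balance: C = (94.30·1.400 + 10.00·148.0) / 104.3 = 1612/104.3 = 15.46 mg/L.
First-order decay: C = 15.46·exp(−k·t) = 15.46·0.6496 = 10.04 mg/L.

10.0 mg/L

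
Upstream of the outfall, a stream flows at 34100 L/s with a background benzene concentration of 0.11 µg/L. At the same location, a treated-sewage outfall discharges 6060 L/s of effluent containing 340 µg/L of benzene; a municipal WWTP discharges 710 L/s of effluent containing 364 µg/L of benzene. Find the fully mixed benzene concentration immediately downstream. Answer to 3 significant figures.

After mixing, C = (34100·0.1100 + 6060·340.0 + 710.0·364.0) / 40870 = 2323000/40870 = 56.83 µg/L.

56.8 µg/L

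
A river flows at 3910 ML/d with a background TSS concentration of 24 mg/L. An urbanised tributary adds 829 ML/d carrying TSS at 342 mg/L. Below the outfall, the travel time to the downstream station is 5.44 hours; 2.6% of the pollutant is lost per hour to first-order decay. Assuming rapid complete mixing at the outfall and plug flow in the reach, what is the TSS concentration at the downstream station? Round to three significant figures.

69.0 mg/L

Flow-weighted average: C = (3910·24.00 + 829.0·342.0) / 4739 = 377400/4739 = 79.63 mg/L.
2.6%/h lost → k = −ln(1 − 0.026) = 0.02634 h⁻¹.
Applying C = C₀e^(−kt): 79.63 × 0.8665 = 69.00 mg/L.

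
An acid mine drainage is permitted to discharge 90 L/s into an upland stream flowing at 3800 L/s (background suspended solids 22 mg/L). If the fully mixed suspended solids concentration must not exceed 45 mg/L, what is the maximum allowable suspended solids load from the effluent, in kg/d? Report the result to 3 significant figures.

7900 kg/d

Mass balance at the limit: 3800·22.00 + 90.00·Cₑ = 3890·45 → Cₑ = 1016 mg/L.
90.00 L/s = 0.09000 m³/s. Load = 0.09000 m³/s × 1016 g/m³ × 86 400 s/d = 7901 kg/d.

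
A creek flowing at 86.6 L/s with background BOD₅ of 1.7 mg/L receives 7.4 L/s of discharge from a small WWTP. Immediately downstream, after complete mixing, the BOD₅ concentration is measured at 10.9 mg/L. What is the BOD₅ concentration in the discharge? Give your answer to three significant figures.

119 mg/L

Mass balance: 86.60·1.700 + 7.400·Cₑ = 94.00·10.90
→ Cₑ = (94.00·10.90 − 86.60·1.700) / 7.400 = 118.6 mg/L.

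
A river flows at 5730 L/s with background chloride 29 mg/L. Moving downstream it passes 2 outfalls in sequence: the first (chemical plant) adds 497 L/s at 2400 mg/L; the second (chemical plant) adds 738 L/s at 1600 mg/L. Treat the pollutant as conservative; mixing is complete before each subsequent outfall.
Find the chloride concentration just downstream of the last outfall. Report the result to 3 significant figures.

365 mg/L

Below outfall 1: Q → 6227 L/s, C = (5730·29.00 + 497.0·2400)/6227 = 218.2 mg/L.
Below outfall 2: Q → 6965 L/s, C = (6227·218.2 + 738.0·1600)/6965 = 364.6 mg/L.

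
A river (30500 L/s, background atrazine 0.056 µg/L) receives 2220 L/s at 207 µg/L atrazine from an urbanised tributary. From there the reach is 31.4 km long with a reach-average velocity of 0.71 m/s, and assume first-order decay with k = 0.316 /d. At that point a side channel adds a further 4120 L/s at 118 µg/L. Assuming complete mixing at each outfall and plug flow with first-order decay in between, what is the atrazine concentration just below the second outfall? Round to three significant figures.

Flow-weighted average: C = (30500·0.05600 + 2220·207.0) / 32720 = 461200/32720 = 14.10 µg/L; combined flow 32720 L/s.
Travel time t = 31.4·1000 / 0.71 = 44230 s = 12.28 h.
Applying C = C₀e^(−kt): 14.10 × 0.8507 = 11.99 µg/L.
Second outfall: C = (32720·11.99 + 4120·118.0)/36840 = 23.85 µg/L.

23.8 µg/L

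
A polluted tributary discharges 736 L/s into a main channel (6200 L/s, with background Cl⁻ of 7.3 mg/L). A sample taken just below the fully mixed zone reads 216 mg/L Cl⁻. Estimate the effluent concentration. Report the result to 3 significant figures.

1970 mg/L

Mass balance: 6200·7.300 + 736.0·Cₑ = 6936·216.0
→ Cₑ = (6936·216.0 − 6200·7.300) / 736.0 = 1974 mg/L.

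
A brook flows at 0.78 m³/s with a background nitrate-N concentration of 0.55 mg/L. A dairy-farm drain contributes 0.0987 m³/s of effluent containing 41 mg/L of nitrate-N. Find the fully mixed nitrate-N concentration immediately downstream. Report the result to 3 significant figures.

5.09 mg/L

After mixing, C = (0.7800·0.5500 + 0.09870·41.00) / 0.8787 = 4.476/0.8787 = 5.094 mg/L.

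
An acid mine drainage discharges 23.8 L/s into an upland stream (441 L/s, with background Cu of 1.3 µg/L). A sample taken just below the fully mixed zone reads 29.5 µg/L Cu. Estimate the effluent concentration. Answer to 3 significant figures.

Mass balance: 441.0·1.300 + 23.80·Cₑ = 464.8·29.50
→ Cₑ = (464.8·29.50 − 441.0·1.300) / 23.80 = 552.0 µg/L.

552 µg/L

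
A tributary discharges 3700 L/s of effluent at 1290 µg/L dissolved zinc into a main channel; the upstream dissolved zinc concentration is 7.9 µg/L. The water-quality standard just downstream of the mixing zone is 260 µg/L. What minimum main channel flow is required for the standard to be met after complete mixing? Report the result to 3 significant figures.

Set C_mix = 260: (Q·7.900 + 3700·1290) / (Q + 3700) = 260
→ Q = 3700·(1290 − 260)/(260 − 7.900) = 15120 L/s.

15100 L/s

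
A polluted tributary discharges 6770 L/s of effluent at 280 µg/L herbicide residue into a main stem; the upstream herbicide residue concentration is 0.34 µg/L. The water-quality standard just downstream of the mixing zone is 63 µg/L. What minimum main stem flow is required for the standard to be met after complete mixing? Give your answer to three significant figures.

23400 L/s

Set C_mix = 63: (Q·0.3400 + 6770·280.0) / (Q + 6770) = 63
→ Q = 6770·(280.0 − 63)/(63 − 0.3400) = 23450 L/s.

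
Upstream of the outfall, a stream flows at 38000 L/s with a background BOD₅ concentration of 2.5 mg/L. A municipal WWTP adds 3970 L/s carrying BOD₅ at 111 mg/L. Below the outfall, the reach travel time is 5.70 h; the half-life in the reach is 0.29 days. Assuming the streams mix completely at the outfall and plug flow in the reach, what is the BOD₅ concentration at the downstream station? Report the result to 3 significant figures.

After mixing, C = (38000·2.500 + 3970·111.0) / 41970 = 535700/41970 = 12.76 mg/L.
Half-life 0.29 d → k = ln 2 / 0.29 = 2.390 d⁻¹.
Decay over the reach: 12.76·exp(−kt) = 12.76·0.5668 = 7.235 mg/L.

7.23 mg/L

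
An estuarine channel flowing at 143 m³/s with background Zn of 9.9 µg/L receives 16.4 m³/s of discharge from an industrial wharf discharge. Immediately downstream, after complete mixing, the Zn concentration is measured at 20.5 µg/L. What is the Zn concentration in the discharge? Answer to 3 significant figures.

113 µg/L

Mass balance: 143.0·9.900 + 16.40·Cₑ = 159.4·20.50
→ Cₑ = (159.4·20.50 − 143.0·9.900) / 16.40 = 112.9 µg/L.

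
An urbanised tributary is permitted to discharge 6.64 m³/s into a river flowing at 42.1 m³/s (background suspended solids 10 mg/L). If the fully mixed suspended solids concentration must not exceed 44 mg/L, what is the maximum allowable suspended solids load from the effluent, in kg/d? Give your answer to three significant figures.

Mass balance at the limit: 42.10·10.00 + 6.640·Cₑ = 48.74·44 → Cₑ = 259.6 mg/L.
Load = 6.640 m³/s × 259.6 g/m³ × 86 400 s/d = 148900 kg/d.

149000 kg/d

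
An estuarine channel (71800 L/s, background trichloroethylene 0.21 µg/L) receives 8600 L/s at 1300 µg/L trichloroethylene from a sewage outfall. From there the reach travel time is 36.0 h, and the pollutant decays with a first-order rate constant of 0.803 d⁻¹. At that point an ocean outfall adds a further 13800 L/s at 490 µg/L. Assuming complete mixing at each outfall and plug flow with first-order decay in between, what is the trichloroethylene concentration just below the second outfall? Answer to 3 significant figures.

107 µg/L

After mixing, C = (71800·0.2100 + 8600·1300) / 80400 = 11200000/80400 = 139.2 µg/L; combined flow 80400 L/s.
Applying C = C₀e^(−kt): 139.2 × 0.2998 = 41.75 µg/L.
Second outfall: C = (80400·41.75 + 13800·490.0)/94200 = 107.4 µg/L.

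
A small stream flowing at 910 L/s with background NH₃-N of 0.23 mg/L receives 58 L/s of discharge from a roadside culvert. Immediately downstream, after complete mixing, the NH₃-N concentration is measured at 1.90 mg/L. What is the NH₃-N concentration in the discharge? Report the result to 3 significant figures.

Mass balance: 910.0·0.2300 + 58.00·Cₑ = 968.0·1.900
→ Cₑ = (968.0·1.900 − 910.0·0.2300) / 58.00 = 28.10 mg/L.

28.1 mg/L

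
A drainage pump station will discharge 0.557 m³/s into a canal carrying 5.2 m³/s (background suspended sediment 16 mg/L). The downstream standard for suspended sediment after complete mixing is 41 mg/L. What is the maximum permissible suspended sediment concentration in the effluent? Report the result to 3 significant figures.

274 mg/L

At the limit, (Qr·Cr + Qe·Cₑ)/(Qr + Qe) = 41:
Cₑ = (5.757·41 − 5.200·16.00) / 0.5570 = 274.4 mg/L.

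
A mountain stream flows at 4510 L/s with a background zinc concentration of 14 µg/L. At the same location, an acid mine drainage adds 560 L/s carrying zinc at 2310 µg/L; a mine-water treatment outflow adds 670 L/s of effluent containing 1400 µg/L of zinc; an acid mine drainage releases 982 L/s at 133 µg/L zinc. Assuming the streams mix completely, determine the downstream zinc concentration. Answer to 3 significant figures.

361 µg/L

Mixed concentration C = ΣQC/ΣQ = (4510·14.00 + 560.0·2310 + 670.0·1400 + 982.0·133.0) / 6722 = 2425000/6722 = 360.8 µg/L.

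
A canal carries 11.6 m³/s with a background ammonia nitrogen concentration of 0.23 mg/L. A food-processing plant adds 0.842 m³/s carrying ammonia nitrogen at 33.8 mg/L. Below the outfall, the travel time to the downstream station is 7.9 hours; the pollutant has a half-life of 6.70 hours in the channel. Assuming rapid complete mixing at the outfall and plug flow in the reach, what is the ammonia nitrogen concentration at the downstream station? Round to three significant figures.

After mixing, C = (11.60·0.2300 + 0.8420·33.80) / 12.44 = 31.13/12.44 = 2.502 mg/L.
Half-life 6.70 h → k = ln 2 / 6.70 = 0.1035 h⁻¹ = 2.483 d⁻¹.
First-order decay: C = 2.502·exp(−k·t) = 2.502·0.4416 = 1.105 mg/L.

1.10 mg/L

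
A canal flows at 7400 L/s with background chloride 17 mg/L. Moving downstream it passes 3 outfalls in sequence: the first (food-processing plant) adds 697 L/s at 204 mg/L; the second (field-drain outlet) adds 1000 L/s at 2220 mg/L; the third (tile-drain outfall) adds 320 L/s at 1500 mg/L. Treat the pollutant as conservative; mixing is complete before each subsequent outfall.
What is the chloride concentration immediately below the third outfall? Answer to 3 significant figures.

315 mg/L

Outfall 1: combined Q = 8097 L/s; C = (7400·17.00 + 697.0·204.0)/8097 = 33.10 mg/L.
Outfall 2: combined Q = 9097 L/s; C = (8097·33.10 + 1000·2220)/9097 = 273.5 mg/L.
Outfall 3: combined Q = 9417 L/s; C = (9097·273.5 + 320.0·1500)/9417 = 315.2 mg/L.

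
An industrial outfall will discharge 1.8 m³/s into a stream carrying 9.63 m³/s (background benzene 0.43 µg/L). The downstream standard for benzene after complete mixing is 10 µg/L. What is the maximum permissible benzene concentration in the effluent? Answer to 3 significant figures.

At the limit, (Qr·Cr + Qe·Cₑ)/(Qr + Qe) = 10:
Cₑ = (11.43·10 − 9.630·0.4300) / 1.800 = 61.20 µg/L.

61.2 µg/L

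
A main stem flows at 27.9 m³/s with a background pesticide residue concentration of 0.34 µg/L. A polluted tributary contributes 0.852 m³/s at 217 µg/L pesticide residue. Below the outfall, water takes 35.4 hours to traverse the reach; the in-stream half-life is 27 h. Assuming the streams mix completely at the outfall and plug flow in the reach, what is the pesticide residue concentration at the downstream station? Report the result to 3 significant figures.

2.72 µg/L

Mixed concentration C = ΣQC/ΣQ = (27.90·0.3400 + 0.8520·217.0) / 28.75 = 194.4/28.75 = 6.760 µg/L.
Half-life 27 h → k = ln 2 / 27 = 0.02567 h⁻¹ = 0.6161 d⁻¹.
First-order decay: C = 6.760·exp(−k·t) = 6.760·0.4030 = 2.724 µg/L.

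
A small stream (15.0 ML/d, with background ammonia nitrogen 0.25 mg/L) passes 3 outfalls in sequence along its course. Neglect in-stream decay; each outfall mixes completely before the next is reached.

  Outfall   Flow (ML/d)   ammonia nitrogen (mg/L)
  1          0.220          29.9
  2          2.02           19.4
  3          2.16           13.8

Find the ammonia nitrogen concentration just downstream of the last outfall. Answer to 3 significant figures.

4.09 mg/L

After outfall 1: Q = 15.00 + 0.2200 = 15.22 ML/d; C = (15.00·0.2500 + 0.2200·29.90)/15.22 = 0.6786 mg/L.
After outfall 2: Q = 15.22 + 2.020 = 17.24 ML/d; C = (15.22·0.6786 + 2.020·19.40)/17.24 = 2.872 mg/L.
After outfall 3: Q = 17.24 + 2.160 = 19.40 ML/d; C = (17.24·2.872 + 2.160·13.80)/19.40 = 4.089 mg/L.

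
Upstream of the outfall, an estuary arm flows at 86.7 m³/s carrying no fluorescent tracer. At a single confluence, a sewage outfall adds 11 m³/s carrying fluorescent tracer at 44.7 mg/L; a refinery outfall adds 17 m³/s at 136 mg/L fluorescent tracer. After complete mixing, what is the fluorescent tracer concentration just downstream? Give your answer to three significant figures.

24.4 mg/L

Flow-weighted average: C = (86.70·0 + 11.00·44.70 + 17.00·136.0) / 114.7 = 2804/114.7 = 24.44 mg/L.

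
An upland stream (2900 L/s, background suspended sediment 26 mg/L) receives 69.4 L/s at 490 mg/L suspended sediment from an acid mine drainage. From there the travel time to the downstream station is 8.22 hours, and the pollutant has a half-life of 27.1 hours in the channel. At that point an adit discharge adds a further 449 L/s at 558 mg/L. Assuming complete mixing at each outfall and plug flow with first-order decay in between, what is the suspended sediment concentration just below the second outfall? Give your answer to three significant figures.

Mass balance: C = (2900·26.00 + 69.40·490.0) / 2969 = 109400/2969 = 36.84 mg/L; combined flow 2969 L/s.
Half-life 27.1 h → k = ln 2 / 27.1 = 0.02558 h⁻¹ = 0.6139 d⁻¹.
Decay over the reach: 36.84·exp(−kt) = 36.84·0.8104 = 29.86 mg/L.
Second outfall: C = (2969·29.86 + 449.0·558.0)/3418 = 99.23 mg/L.

99.2 mg/L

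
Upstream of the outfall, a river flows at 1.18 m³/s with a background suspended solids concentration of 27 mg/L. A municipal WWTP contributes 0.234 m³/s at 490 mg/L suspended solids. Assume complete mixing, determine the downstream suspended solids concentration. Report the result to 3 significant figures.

104 mg/L

Mixed concentration C = ΣQC/ΣQ = (1.180·27.00 + 0.2340·490.0) / 1.414 = 146.5/1.414 = 103.6 mg/L.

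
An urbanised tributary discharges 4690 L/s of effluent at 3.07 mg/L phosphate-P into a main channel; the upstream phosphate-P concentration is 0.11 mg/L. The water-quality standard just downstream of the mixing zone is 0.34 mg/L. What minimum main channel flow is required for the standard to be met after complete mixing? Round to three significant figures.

55700 L/s

Set C_mix = 0.34: (Q·0.1100 + 4690·3.070) / (Q + 4690) = 0.34
→ Q = 4690·(3.070 − 0.34)/(0.34 − 0.1100) = 55670 L/s.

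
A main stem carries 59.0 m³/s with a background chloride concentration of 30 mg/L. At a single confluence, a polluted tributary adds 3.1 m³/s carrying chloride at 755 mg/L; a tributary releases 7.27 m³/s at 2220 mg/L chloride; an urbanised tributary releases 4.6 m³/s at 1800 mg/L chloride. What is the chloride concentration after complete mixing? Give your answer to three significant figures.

386 mg/L

Conservation of mass: C = (59.00·30.00 + 3.100·755.0 + 7.270·2220 + 4.600·1800) / 73.97 = 28530/73.97 = 385.7 mg/L.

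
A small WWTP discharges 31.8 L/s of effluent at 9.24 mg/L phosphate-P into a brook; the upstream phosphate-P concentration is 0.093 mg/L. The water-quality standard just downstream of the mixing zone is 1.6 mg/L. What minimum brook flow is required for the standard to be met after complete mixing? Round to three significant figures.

Set C_mix = 1.6: (Q·0.09300 + 31.80·9.240) / (Q + 31.80) = 1.6
→ Q = 31.80·(9.240 − 1.6)/(1.6 − 0.09300) = 161.2 L/s.

161 L/s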